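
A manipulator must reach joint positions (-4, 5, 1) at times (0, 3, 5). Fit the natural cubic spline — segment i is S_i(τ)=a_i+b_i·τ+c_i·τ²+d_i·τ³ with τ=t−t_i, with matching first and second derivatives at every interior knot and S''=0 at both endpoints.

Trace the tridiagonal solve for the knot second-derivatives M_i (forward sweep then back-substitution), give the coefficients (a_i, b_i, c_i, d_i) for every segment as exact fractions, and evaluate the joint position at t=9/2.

  seg 0: a=-4 b=9/2 c=0 d=-1/6
  seg 1: a=5 b=0 c=-3/2 d=1/4
S(9/2) = 79/32

Δ: Δ0=3, Δ1=-2
row 1: diag=10, rhs=-30; c'=1/5, d'=-3
back: M1=-3
M: M0=0, M1=-3, M2=0
seg 0: a=-4, c=M0/2=0, d=(M1−M0)/(6·3)=-1/6, b=Δ0−h0·(2M0+M1)/6=9/2
seg 1: a=5, c=M1/2=-3/2, d=(M2−M1)/(6·2)=1/4, b=Δ1−h1·(2M1+M2)/6=0
t_q=9/2 → seg 1, τ=3/2; S=5+0·τ+-3/2·τ²+1/4·τ³=79/32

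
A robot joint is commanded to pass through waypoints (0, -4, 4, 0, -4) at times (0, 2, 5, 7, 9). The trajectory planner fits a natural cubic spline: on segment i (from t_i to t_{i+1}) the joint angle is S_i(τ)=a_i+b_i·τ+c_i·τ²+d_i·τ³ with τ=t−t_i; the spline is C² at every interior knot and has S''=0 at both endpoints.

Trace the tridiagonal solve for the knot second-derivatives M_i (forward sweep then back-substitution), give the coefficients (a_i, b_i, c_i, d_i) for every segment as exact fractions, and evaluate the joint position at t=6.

Δ: Δ0=-2, Δ1=8/3, Δ2=-2, Δ3=-2
row 1: diag=10, rhs=28; c'=3/10, d'=14/5
row 2: denom=10−3·3/10=91/10; d'=(-28−3·14/5)/(91/10)=-4
row 3: denom=8−2·20/91=688/91; d'=(0−2·-4)/(688/91)=91/86
back: M3=91/86
back: M2=-4−20/91·91/86=-182/43
back: M1=14/5−3/10·-182/43=175/43
M: M0=0, M1=175/43, M2=-182/43, M3=91/86, M4=0
seg 0: a=0, c=M0/2=0, d=(M1−M0)/(6·2)=175/516, b=Δ0−h0·(2M0+M1)/6=-433/129
seg 1: a=-4, c=M1/2=175/86, d=(M2−M1)/(6·3)=-119/258, b=Δ1−h1·(2M1+M2)/6=92/129
seg 2: a=4, c=M2/2=-91/43, d=(M3−M2)/(6·2)=455/1032, b=Δ2−h2·(2M2+M3)/6=121/258
seg 3: a=0, c=M3/2=91/172, d=(M4−M3)/(6·2)=-91/1032, b=Δ3−h3·(2M3+M4)/6=-349/129
t_q=6 → seg 2, τ=1; S=4+121/258·τ+-91/43·τ²+455/1032·τ³=961/344

  seg 0: a=0 b=-433/129 c=0 d=175/516
  seg 1: a=-4 b=92/129 c=175/86 d=-119/258
  seg 2: a=4 b=121/258 c=-91/43 d=455/1032
  seg 3: a=0 b=-349/129 c=91/172 d=-91/1032
S(6) = 961/344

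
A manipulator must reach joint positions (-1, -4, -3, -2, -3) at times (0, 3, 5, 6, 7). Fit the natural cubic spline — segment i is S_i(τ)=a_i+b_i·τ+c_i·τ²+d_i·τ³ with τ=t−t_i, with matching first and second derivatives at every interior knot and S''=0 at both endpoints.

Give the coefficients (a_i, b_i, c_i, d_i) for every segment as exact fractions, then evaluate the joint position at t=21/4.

  seg 0: a=-1 b=-587/428 c=0 d=53/1284
  seg 1: a=-4 b=-55/214 c=159/428 d=3/856
  seg 2: a=-3 b=136/107 c=42/107 d=-71/107
  seg 3: a=-2 b=7/107 c=-171/107 d=57/107
S(21/4) = -18271/6848

Δ: Δ0=-1, Δ1=1/2, Δ2=1, Δ3=-1
row 1: diag=10, rhs=9; c'=1/5, d'=9/10
row 2: denom=6−2·1/5=28/5; d'=(3−2·9/10)/(28/5)=3/14
row 3: denom=4−1·5/28=107/28; d'=(-12−1·3/14)/(107/28)=-342/107
back: M3=-342/107
back: M2=3/14−5/28·-342/107=84/107
back: M1=9/10−1/5·84/107=159/214
M: M0=0, M1=159/214, M2=84/107, M3=-342/107, M4=0
seg 0: a=-1, c=M0/2=0, d=(M1−M0)/(6·3)=53/1284, b=Δ0−h0·(2M0+M1)/6=-587/428
seg 1: a=-4, c=M1/2=159/428, d=(M2−M1)/(6·2)=3/856, b=Δ1−h1·(2M1+M2)/6=-55/214
seg 2: a=-3, c=M2/2=42/107, d=(M3−M2)/(6·1)=-71/107, b=Δ2−h2·(2M2+M3)/6=136/107
seg 3: a=-2, c=M3/2=-171/107, d=(M4−M3)/(6·1)=57/107, b=Δ3−h3·(2M3+M4)/6=7/107
t_q=21/4 → seg 2, τ=1/4; S=-3+136/107·τ+42/107·τ²+-71/107·τ³=-18271/6848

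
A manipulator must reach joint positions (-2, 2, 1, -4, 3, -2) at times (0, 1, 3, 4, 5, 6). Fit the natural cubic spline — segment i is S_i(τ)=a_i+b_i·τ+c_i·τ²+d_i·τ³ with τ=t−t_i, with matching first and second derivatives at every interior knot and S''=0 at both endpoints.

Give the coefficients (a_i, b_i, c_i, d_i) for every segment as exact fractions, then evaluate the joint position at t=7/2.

Δ: Δ0=4, Δ1=-1/2, Δ2=-5, Δ3=7, Δ4=-5
row 1: diag=6, rhs=-27; c'=1/3, d'=-9/2
row 2: denom=6−2·1/3=16/3; d'=(-27−2·-9/2)/(16/3)=-27/8
row 3: denom=4−1·3/16=61/16; d'=(72−1·-27/8)/(61/16)=1206/61
row 4: denom=4−1·16/61=228/61; d'=(-72−1·1206/61)/(228/61)=-933/38
back: M4=-933/38
back: M3=1206/61−16/61·-933/38=498/19
back: M2=-27/8−3/16·498/19=-315/38
back: M1=-9/2−1/3·-315/38=-33/19
M: M0=0, M1=-33/19, M2=-315/38, M3=498/19, M4=-933/38, M5=0
seg 0: a=-2, c=M0/2=0, d=(M1−M0)/(6·1)=-11/38, b=Δ0−h0·(2M0+M1)/6=163/38
seg 1: a=2, c=M1/2=-33/38, d=(M2−M1)/(6·2)=-83/152, b=Δ1−h1·(2M1+M2)/6=65/19
seg 2: a=1, c=M2/2=-315/76, d=(M3−M2)/(6·1)=23/4, b=Δ2−h2·(2M2+M3)/6=-251/38
seg 3: a=-4, c=M3/2=249/19, d=(M4−M3)/(6·1)=-643/76, b=Δ3−h3·(2M3+M4)/6=179/76
seg 4: a=3, c=M4/2=-933/76, d=(M5−M4)/(6·1)=311/76, b=Δ4−h4·(2M4+M5)/6=121/38
t_q=7/2 → seg 2, τ=1/2; S=1+-251/38·τ+-315/76·τ²+23/4·τ³=-1593/608

  seg 0: a=-2 b=163/38 c=0 d=-11/38
  seg 1: a=2 b=65/19 c=-33/38 d=-83/152
  seg 2: a=1 b=-251/38 c=-315/76 d=23/4
  seg 3: a=-4 b=179/76 c=249/19 d=-643/76
  seg 4: a=3 b=121/38 c=-933/76 d=311/76
S(7/2) = -1593/608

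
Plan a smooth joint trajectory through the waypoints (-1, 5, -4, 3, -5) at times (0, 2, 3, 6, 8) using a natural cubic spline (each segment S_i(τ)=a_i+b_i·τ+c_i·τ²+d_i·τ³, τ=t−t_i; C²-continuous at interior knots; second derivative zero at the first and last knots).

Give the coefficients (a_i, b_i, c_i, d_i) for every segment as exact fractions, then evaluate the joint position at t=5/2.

Δ: Δ0=3, Δ1=-9, Δ2=7/3, Δ3=-4
row 1: diag=6, rhs=-72; c'=1/6, d'=-12
row 2: denom=8−1·1/6=47/6; d'=(68−1·-12)/(47/6)=480/47
row 3: denom=10−3·18/47=416/47; d'=(-38−3·480/47)/(416/47)=-1613/208
back: M3=-1613/208
back: M2=480/47−18/47·-1613/208=1371/104
back: M1=-12−1/6·1371/104=-2953/208
M: M0=0, M1=-2953/208, M2=1371/104, M3=-1613/208, M4=0
seg 0: a=-1, c=M0/2=0, d=(M1−M0)/(6·2)=-2953/2496, b=Δ0−h0·(2M0+M1)/6=4825/624
seg 1: a=5, c=M1/2=-2953/416, d=(M2−M1)/(6·1)=5695/1248, b=Δ1−h1·(2M1+M2)/6=-2017/312
seg 2: a=-4, c=M2/2=1371/208, d=(M3−M2)/(6·3)=-335/288, b=Δ2−h2·(2M2+M3)/6=-8701/1248
seg 3: a=3, c=M3/2=-1613/416, d=(M4−M3)/(6·2)=1613/2496, b=Δ3−h3·(2M3+M4)/6=365/312
t_q=5/2 → seg 1, τ=1/2; S=5+-2017/312·τ+-2953/416·τ²+5695/1248·τ³=1875/3328

  seg 0: a=-1 b=4825/624 c=0 d=-2953/2496
  seg 1: a=5 b=-2017/312 c=-2953/416 d=5695/1248
  seg 2: a=-4 b=-8701/1248 c=1371/208 d=-335/288
  seg 3: a=3 b=365/312 c=-1613/416 d=1613/2496
S(5/2) = 1875/3328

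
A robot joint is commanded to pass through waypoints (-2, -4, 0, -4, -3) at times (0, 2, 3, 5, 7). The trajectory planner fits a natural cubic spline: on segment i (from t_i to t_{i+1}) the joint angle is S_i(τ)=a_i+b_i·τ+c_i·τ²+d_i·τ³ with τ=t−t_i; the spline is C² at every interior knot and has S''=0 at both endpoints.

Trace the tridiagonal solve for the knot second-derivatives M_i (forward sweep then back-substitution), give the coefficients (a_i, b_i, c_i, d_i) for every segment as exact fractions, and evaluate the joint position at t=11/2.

Δ: Δ0=-1, Δ1=4, Δ2=-2, Δ3=1/2
row 1: diag=6, rhs=30; c'=1/6, d'=5
row 2: denom=6−1·1/6=35/6; d'=(-36−1·5)/(35/6)=-246/35
row 3: denom=8−2·12/35=256/35; d'=(15−2·-246/35)/(256/35)=1017/256
back: M3=1017/256
back: M2=-246/35−12/35·1017/256=-537/64
back: M1=5−1/6·-537/64=819/128
M: M0=0, M1=819/128, M2=-537/64, M3=1017/256, M4=0
seg 0: a=-2, c=M0/2=0, d=(M1−M0)/(6·2)=273/512, b=Δ0−h0·(2M0+M1)/6=-401/128
seg 1: a=-4, c=M1/2=819/256, d=(M2−M1)/(6·1)=-631/256, b=Δ1−h1·(2M1+M2)/6=209/64
seg 2: a=0, c=M2/2=-537/128, d=(M3−M2)/(6·2)=1055/1024, b=Δ2−h2·(2M2+M3)/6=581/256
seg 3: a=-4, c=M3/2=1017/512, d=(M4−M3)/(6·2)=-339/1024, b=Δ3−h3·(2M3+M4)/6=-275/128
t_q=11/2 → seg 3, τ=1/2; S=-4+-275/128·τ+1017/512·τ²+-339/1024·τ³=-37839/8192

  seg 0: a=-2 b=-401/128 c=0 d=273/512
  seg 1: a=-4 b=209/64 c=819/256 d=-631/256
  seg 2: a=0 b=581/256 c=-537/128 d=1055/1024
  seg 3: a=-4 b=-275/128 c=1017/512 d=-339/1024
S(11/2) = -37839/8192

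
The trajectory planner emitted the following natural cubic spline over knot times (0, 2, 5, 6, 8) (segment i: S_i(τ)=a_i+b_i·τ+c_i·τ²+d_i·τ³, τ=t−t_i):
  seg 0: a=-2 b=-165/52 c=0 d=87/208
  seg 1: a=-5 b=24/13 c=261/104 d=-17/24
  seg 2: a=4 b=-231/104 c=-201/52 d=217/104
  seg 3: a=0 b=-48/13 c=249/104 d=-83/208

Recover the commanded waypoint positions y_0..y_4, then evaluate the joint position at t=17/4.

y_0 = S_0(0) = a_0 = -2
y_1 = S_1(0) = a_1 = -5
y_2 = S_2(0) = a_2 = 4
y_3 = S_3(0) = a_3 = 0
y_4 = S_3(2) = -1
t_q=17/4 is in segment 1 (τ=9/4); S_1(τ)=25229/6656

y_0=-2 y_1=-5 y_2=4 y_3=0 y_4=-1
S(17/4) = 25229/6656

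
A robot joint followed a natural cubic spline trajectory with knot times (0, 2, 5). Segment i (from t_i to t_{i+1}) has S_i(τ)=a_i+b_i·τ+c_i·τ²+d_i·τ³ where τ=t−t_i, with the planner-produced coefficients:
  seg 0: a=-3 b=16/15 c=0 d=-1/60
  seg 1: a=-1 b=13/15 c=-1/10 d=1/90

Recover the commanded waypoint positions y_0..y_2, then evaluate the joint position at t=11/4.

y_0 = S_0(0) = a_0 = -3
y_1 = S_1(0) = a_1 = -1
y_2 = S_1(3) = 1
t_q=11/4 is in segment 1 (τ=3/4); S_1(τ)=-257/640

y_0=-3 y_1=-1 y_2=1
S(11/4) = -257/640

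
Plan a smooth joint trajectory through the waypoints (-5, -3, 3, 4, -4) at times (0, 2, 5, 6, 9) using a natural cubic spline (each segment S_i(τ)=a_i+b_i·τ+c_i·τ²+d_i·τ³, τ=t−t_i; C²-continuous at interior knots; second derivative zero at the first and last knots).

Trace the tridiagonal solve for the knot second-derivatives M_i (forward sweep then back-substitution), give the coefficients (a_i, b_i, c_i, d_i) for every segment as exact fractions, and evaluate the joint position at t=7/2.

  seg 0: a=-5 b=203/279 c=0 d=19/279
  seg 1: a=-3 b=431/279 c=38/93 d=-215/2511
  seg 2: a=3 b=470/279 c=-101/279 d=-10/31
  seg 3: a=4 b=-2/279 c=-371/279 d=371/2511
S(7/2) = -13/248

Δ: Δ0=1, Δ1=2, Δ2=1, Δ3=-8/3
row 1: diag=10, rhs=6; c'=3/10, d'=3/5
row 2: denom=8−3·3/10=71/10; d'=(-6−3·3/5)/(71/10)=-78/71
row 3: denom=8−1·10/71=558/71; d'=(-22−1·-78/71)/(558/71)=-742/279
back: M3=-742/279
back: M2=-78/71−10/71·-742/279=-202/279
back: M1=3/5−3/10·-202/279=76/93
M: M0=0, M1=76/93, M2=-202/279, M3=-742/279, M4=0
seg 0: a=-5, c=M0/2=0, d=(M1−M0)/(6·2)=19/279, b=Δ0−h0·(2M0+M1)/6=203/279
seg 1: a=-3, c=M1/2=38/93, d=(M2−M1)/(6·3)=-215/2511, b=Δ1−h1·(2M1+M2)/6=431/279
seg 2: a=3, c=M2/2=-101/279, d=(M3−M2)/(6·1)=-10/31, b=Δ2−h2·(2M2+M3)/6=470/279
seg 3: a=4, c=M3/2=-371/279, d=(M4−M3)/(6·3)=371/2511, b=Δ3−h3·(2M3+M4)/6=-2/279
t_q=7/2 → seg 1, τ=3/2; S=-3+431/279·τ+38/93·τ²+-215/2511·τ³=-13/248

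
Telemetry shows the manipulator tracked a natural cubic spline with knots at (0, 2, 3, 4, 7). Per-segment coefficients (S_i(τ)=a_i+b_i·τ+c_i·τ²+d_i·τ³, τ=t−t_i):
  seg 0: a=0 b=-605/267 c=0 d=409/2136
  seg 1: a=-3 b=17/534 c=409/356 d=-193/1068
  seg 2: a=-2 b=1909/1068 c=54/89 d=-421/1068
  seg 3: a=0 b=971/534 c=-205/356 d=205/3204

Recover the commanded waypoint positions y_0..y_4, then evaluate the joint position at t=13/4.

y_0=0 y_1=-3 y_2=-2 y_3=0 y_4=2
S(13/4) = -34663/22784

y_0 = S_0(0) = a_0 = 0
y_1 = S_1(0) = a_1 = -3
y_2 = S_2(0) = a_2 = -2
y_3 = S_3(0) = a_3 = 0
y_4 = S_3(3) = 2
t_q=13/4 is in segment 2 (τ=1/4); S_2(τ)=-34663/22784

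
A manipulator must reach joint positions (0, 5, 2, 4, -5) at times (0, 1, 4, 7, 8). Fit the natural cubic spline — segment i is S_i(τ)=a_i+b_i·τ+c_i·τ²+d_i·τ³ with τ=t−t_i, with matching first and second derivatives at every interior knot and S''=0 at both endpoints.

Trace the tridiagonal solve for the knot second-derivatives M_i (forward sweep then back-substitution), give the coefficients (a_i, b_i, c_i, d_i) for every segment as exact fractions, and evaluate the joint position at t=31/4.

  seg 0: a=0 b=3769/624 c=0 d=-649/624
  seg 1: a=5 b=911/312 c=-649/208 d=3395/5616
  seg 2: a=2 b=25/48 c=181/78 d=-4253/5616
  seg 3: a=4 b=-1873/312 c=-935/208 d=935/624
S(31/4) = -31933/13312

Δ: Δ0=5, Δ1=-1, Δ2=2/3, Δ3=-9
row 1: diag=8, rhs=-36; c'=3/8, d'=-9/2
row 2: denom=12−3·3/8=87/8; d'=(10−3·-9/2)/(87/8)=188/87
row 3: denom=8−3·8/29=208/29; d'=(-58−3·188/87)/(208/29)=-935/104
back: M3=-935/104
back: M2=188/87−8/29·-935/104=181/39
back: M1=-9/2−3/8·181/39=-649/104
M: M0=0, M1=-649/104, M2=181/39, M3=-935/104, M4=0
seg 0: a=0, c=M0/2=0, d=(M1−M0)/(6·1)=-649/624, b=Δ0−h0·(2M0+M1)/6=3769/624
seg 1: a=5, c=M1/2=-649/208, d=(M2−M1)/(6·3)=3395/5616, b=Δ1−h1·(2M1+M2)/6=911/312
seg 2: a=2, c=M2/2=181/78, d=(M3−M2)/(6·3)=-4253/5616, b=Δ2−h2·(2M2+M3)/6=25/48
seg 3: a=4, c=M3/2=-935/208, d=(M4−M3)/(6·1)=935/624, b=Δ3−h3·(2M3+M4)/6=-1873/312
t_q=31/4 → seg 3, τ=3/4; S=4+-1873/312·τ+-935/208·τ²+935/624·τ³=-31933/13312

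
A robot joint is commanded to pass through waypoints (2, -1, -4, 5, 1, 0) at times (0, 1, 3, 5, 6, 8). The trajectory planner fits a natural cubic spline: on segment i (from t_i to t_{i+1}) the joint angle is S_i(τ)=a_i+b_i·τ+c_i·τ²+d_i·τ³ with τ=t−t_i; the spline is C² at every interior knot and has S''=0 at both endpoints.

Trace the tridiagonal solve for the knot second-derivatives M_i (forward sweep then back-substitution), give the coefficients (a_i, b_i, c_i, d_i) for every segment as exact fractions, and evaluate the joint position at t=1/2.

Δ: Δ0=-3, Δ1=-3/2, Δ2=9/2, Δ3=-4, Δ4=-1/2
row 1: diag=6, rhs=9; c'=1/3, d'=3/2
row 2: denom=8−2·1/3=22/3; d'=(36−2·3/2)/(22/3)=9/2
row 3: denom=6−2·3/11=60/11; d'=(-51−2·9/2)/(60/11)=-11
row 4: denom=6−1·11/60=349/60; d'=(21−1·-11)/(349/60)=1920/349
back: M4=1920/349
back: M3=-11−11/60·1920/349=-4191/349
back: M2=9/2−3/11·-4191/349=5427/698
back: M1=3/2−1/3·5427/698=-381/349
M: M0=0, M1=-381/349, M2=5427/698, M3=-4191/349, M4=1920/349, M5=0
seg 0: a=2, c=M0/2=0, d=(M1−M0)/(6·1)=-127/698, b=Δ0−h0·(2M0+M1)/6=-1967/698
seg 1: a=-1, c=M1/2=-381/698, d=(M2−M1)/(6·2)=2063/2792, b=Δ1−h1·(2M1+M2)/6=-1174/349
seg 2: a=-4, c=M2/2=5427/1396, d=(M3−M2)/(6·2)=-4603/2792, b=Δ2−h2·(2M2+M3)/6=2317/698
seg 3: a=5, c=M3/2=-4191/698, d=(M4−M3)/(6·1)=2037/698, b=Δ3−h3·(2M3+M4)/6=-319/349
seg 4: a=1, c=M4/2=960/349, d=(M5−M4)/(6·2)=-160/349, b=Δ4−h4·(2M4+M5)/6=-2909/698
t_q=1/2 → seg 0, τ=1/2; S=2+-1967/698·τ+0·τ²+-127/698·τ³=3173/5584

  seg 0: a=2 b=-1967/698 c=0 d=-127/698
  seg 1: a=-1 b=-1174/349 c=-381/698 d=2063/2792
  seg 2: a=-4 b=2317/698 c=5427/1396 d=-4603/2792
  seg 3: a=5 b=-319/349 c=-4191/698 d=2037/698
  seg 4: a=1 b=-2909/698 c=960/349 d=-160/349
S(1/2) = 3173/5584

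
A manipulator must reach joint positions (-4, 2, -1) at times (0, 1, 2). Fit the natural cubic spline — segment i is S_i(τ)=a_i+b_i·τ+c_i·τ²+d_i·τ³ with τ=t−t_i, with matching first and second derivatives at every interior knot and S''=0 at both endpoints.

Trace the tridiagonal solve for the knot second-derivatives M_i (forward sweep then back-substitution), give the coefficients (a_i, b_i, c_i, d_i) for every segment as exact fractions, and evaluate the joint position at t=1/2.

  seg 0: a=-4 b=33/4 c=0 d=-9/4
  seg 1: a=2 b=3/2 c=-27/4 d=9/4
S(1/2) = -5/32

Δ: Δ0=6, Δ1=-3
row 1: diag=4, rhs=-54; c'=1/4, d'=-27/2
back: M1=-27/2
M: M0=0, M1=-27/2, M2=0
seg 0: a=-4, c=M0/2=0, d=(M1−M0)/(6·1)=-9/4, b=Δ0−h0·(2M0+M1)/6=33/4
seg 1: a=2, c=M1/2=-27/4, d=(M2−M1)/(6·1)=9/4, b=Δ1−h1·(2M1+M2)/6=3/2
t_q=1/2 → seg 0, τ=1/2; S=-4+33/4·τ+0·τ²+-9/4·τ³=-5/32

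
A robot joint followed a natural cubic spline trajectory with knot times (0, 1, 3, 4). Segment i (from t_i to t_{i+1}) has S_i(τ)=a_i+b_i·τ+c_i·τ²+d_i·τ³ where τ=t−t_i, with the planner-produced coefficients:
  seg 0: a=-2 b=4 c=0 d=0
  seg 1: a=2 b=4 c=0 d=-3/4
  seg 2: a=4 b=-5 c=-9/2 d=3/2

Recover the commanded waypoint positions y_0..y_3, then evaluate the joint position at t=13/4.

y_0=-2 y_1=2 y_2=4 y_3=-4
S(13/4) = 319/128

y_0 = S_0(0) = a_0 = -2
y_1 = S_1(0) = a_1 = 2
y_2 = S_2(0) = a_2 = 4
y_3 = S_2(1) = -4
t_q=13/4 is in segment 2 (τ=1/4); S_2(τ)=319/128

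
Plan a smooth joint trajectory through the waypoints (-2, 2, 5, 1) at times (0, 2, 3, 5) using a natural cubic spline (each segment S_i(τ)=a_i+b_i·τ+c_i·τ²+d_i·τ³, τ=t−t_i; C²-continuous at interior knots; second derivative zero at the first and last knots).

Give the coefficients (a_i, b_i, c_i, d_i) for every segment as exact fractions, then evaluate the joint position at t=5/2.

  seg 0: a=-2 b=48/35 c=0 d=11/70
  seg 1: a=2 b=114/35 c=33/35 d=-6/5
  seg 2: a=5 b=54/35 c=-93/35 d=31/70
S(5/2) = 26/7

Δ: Δ0=2, Δ1=3, Δ2=-2
row 1: diag=6, rhs=6; c'=1/6, d'=1
row 2: denom=6−1·1/6=35/6; d'=(-30−1·1)/(35/6)=-186/35
back: M2=-186/35
back: M1=1−1/6·-186/35=66/35
M: M0=0, M1=66/35, M2=-186/35, M3=0
seg 0: a=-2, c=M0/2=0, d=(M1−M0)/(6·2)=11/70, b=Δ0−h0·(2M0+M1)/6=48/35
seg 1: a=2, c=M1/2=33/35, d=(M2−M1)/(6·1)=-6/5, b=Δ1−h1·(2M1+M2)/6=114/35
seg 2: a=5, c=M2/2=-93/35, d=(M3−M2)/(6·2)=31/70, b=Δ2−h2·(2M2+M3)/6=54/35
t_q=5/2 → seg 1, τ=1/2; S=2+114/35·τ+33/35·τ²+-6/5·τ³=26/7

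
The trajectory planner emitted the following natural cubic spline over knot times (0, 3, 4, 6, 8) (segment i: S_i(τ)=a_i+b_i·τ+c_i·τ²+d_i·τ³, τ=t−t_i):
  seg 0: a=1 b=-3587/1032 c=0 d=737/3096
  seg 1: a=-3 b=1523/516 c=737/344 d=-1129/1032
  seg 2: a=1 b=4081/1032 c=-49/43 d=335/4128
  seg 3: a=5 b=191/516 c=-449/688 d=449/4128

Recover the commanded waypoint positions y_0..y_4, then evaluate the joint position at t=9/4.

y_0 = S_0(0) = a_0 = 1
y_1 = S_1(0) = a_1 = -3
y_2 = S_2(0) = a_2 = 1
y_3 = S_3(0) = a_3 = 5
y_4 = S_3(2) = 4
t_q=9/4 is in segment 0 (τ=9/4); S_0(τ)=-90463/22016

y_0=1 y_1=-3 y_2=1 y_3=5 y_4=4
S(9/4) = -90463/22016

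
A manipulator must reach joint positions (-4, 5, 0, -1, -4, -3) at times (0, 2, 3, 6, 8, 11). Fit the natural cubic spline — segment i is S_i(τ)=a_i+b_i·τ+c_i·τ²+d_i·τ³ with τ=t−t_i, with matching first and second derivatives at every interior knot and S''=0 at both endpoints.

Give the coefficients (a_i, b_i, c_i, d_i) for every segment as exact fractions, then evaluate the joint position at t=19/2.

  seg 0: a=-4 b=7936/993 c=0 d=-6935/7944
  seg 1: a=5 b=-4933/1986 c=-6935/1324 d=10811/3972
  seg 2: a=0 b=-19043/3972 c=969/331 d=-17165/35748
  seg 3: a=-1 b=-385/1986 c=-5537/3972 d=981/2648
  seg 4: a=-4 b=-1315/993 c=823/993 d=-823/8937
S(19/2) = -11737/2648

Δ: Δ0=9/2, Δ1=-5, Δ2=-1/3, Δ3=-3/2, Δ4=1/3
row 1: diag=6, rhs=-57; c'=1/6, d'=-19/2
row 2: denom=8−1·1/6=47/6; d'=(28−1·-19/2)/(47/6)=225/47
row 3: denom=10−3·18/47=416/47; d'=(-7−3·225/47)/(416/47)=-251/104
row 4: denom=10−2·47/208=993/104; d'=(11−2·-251/104)/(993/104)=1646/993
back: M4=1646/993
back: M3=-251/104−47/208·1646/993=-5537/1986
back: M2=225/47−18/47·-5537/1986=1938/331
back: M1=-19/2−1/6·1938/331=-6935/662
M: M0=0, M1=-6935/662, M2=1938/331, M3=-5537/1986, M4=1646/993, M5=0
seg 0: a=-4, c=M0/2=0, d=(M1−M0)/(6·2)=-6935/7944, b=Δ0−h0·(2M0+M1)/6=7936/993
seg 1: a=5, c=M1/2=-6935/1324, d=(M2−M1)/(6·1)=10811/3972, b=Δ1−h1·(2M1+M2)/6=-4933/1986
seg 2: a=0, c=M2/2=969/331, d=(M3−M2)/(6·3)=-17165/35748, b=Δ2−h2·(2M2+M3)/6=-19043/3972
seg 3: a=-1, c=M3/2=-5537/3972, d=(M4−M3)/(6·2)=981/2648, b=Δ3−h3·(2M3+M4)/6=-385/1986
seg 4: a=-4, c=M4/2=823/993, d=(M5−M4)/(6·3)=-823/8937, b=Δ4−h4·(2M4+M5)/6=-1315/993
t_q=19/2 → seg 4, τ=3/2; S=-4+-1315/993·τ+823/993·τ²+-823/8937·τ³=-11737/2648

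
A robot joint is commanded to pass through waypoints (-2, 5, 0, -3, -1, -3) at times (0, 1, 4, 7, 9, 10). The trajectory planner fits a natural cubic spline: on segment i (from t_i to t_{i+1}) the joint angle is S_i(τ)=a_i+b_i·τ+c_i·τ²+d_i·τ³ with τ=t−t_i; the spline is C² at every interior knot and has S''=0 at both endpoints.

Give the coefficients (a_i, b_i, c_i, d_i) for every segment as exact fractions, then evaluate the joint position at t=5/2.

  seg 0: a=-2 b=18193/2220 c=0 d=-2653/2220
  seg 1: a=5 b=5117/1110 c=-2653/740 d=9943/19980
  seg 2: a=0 b=-7691/2220 c=496/555 d=-13/540
  seg 3: a=-3 b=277/222 c=501/740 d=-889/2220
  seg 4: a=-1 b=-943/1110 c=-1277/740 d=1277/2220
S(5/2) = 6545/1184

Δ: Δ0=7, Δ1=-5/3, Δ2=-1, Δ3=1, Δ4=-2
row 1: diag=8, rhs=-52; c'=3/8, d'=-13/2
row 2: denom=12−3·3/8=87/8; d'=(4−3·-13/2)/(87/8)=188/87
row 3: denom=10−3·8/29=266/29; d'=(12−3·188/87)/(266/29)=80/133
row 4: denom=6−2·29/133=740/133; d'=(-18−2·80/133)/(740/133)=-1277/370
back: M4=-1277/370
back: M3=80/133−29/133·-1277/370=501/370
back: M2=188/87−8/29·501/370=992/555
back: M1=-13/2−3/8·992/555=-2653/370
M: M0=0, M1=-2653/370, M2=992/555, M3=501/370, M4=-1277/370, M5=0
seg 0: a=-2, c=M0/2=0, d=(M1−M0)/(6·1)=-2653/2220, b=Δ0−h0·(2M0+M1)/6=18193/2220
seg 1: a=5, c=M1/2=-2653/740, d=(M2−M1)/(6·3)=9943/19980, b=Δ1−h1·(2M1+M2)/6=5117/1110
seg 2: a=0, c=M2/2=496/555, d=(M3−M2)/(6·3)=-13/540, b=Δ2−h2·(2M2+M3)/6=-7691/2220
seg 3: a=-3, c=M3/2=501/740, d=(M4−M3)/(6·2)=-889/2220, b=Δ3−h3·(2M3+M4)/6=277/222
seg 4: a=-1, c=M4/2=-1277/740, d=(M5−M4)/(6·1)=1277/2220, b=Δ4−h4·(2M4+M5)/6=-943/1110
t_q=5/2 → seg 1, τ=3/2; S=5+5117/1110·τ+-2653/740·τ²+9943/19980·τ³=6545/1184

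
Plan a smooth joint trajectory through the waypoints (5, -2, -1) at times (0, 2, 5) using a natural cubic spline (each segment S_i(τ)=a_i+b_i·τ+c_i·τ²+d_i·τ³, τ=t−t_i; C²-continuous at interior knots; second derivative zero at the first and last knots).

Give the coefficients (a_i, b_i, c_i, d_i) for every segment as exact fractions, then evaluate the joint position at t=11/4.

Δ: Δ0=-7/2, Δ1=1/3
row 1: diag=10, rhs=23; c'=3/10, d'=23/10
back: M1=23/10
M: M0=0, M1=23/10, M2=0
seg 0: a=5, c=M0/2=0, d=(M1−M0)/(6·2)=23/120, b=Δ0−h0·(2M0+M1)/6=-64/15
seg 1: a=-2, c=M1/2=23/20, d=(M2−M1)/(6·3)=-23/180, b=Δ1−h1·(2M1+M2)/6=-59/30
t_q=11/4 → seg 1, τ=3/4; S=-2+-59/30·τ+23/20·τ²+-23/180·τ³=-3689/1280

  seg 0: a=5 b=-64/15 c=0 d=23/120
  seg 1: a=-2 b=-59/30 c=23/20 d=-23/180
S(11/4) = -3689/1280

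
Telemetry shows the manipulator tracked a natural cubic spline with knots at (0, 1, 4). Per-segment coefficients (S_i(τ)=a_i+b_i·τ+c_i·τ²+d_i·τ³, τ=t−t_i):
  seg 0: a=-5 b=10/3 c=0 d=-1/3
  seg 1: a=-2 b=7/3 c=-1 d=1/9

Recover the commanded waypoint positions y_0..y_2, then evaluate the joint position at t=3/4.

y_0 = S_0(0) = a_0 = -5
y_1 = S_1(0) = a_1 = -2
y_2 = S_1(3) = -1
t_q=3/4 is in segment 0 (τ=3/4); S_0(τ)=-169/64

y_0=-5 y_1=-2 y_2=-1
S(3/4) = -169/64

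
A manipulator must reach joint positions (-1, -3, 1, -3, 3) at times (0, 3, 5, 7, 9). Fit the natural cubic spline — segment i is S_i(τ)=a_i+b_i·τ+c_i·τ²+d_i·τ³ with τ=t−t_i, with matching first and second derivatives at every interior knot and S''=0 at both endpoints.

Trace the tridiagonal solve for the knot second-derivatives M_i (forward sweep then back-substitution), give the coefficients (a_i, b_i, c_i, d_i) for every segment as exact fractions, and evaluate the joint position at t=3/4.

  seg 0: a=-1 b=-833/426 c=0 d=61/426
  seg 1: a=-3 b=407/213 c=183/142 d=-265/426
  seg 2: a=1 b=-85/213 c=-347/142 d=175/213
  seg 3: a=-3 b=-67/213 c=353/142 d=-353/852
S(3/4) = -21867/9088

Δ: Δ0=-2/3, Δ1=2, Δ2=-2, Δ3=3
row 1: diag=10, rhs=16; c'=1/5, d'=8/5
row 2: denom=8−2·1/5=38/5; d'=(-24−2·8/5)/(38/5)=-68/19
row 3: denom=8−2·5/19=142/19; d'=(30−2·-68/19)/(142/19)=353/71
back: M3=353/71
back: M2=-68/19−5/19·353/71=-347/71
back: M1=8/5−1/5·-347/71=183/71
M: M0=0, M1=183/71, M2=-347/71, M3=353/71, M4=0
seg 0: a=-1, c=M0/2=0, d=(M1−M0)/(6·3)=61/426, b=Δ0−h0·(2M0+M1)/6=-833/426
seg 1: a=-3, c=M1/2=183/142, d=(M2−M1)/(6·2)=-265/426, b=Δ1−h1·(2M1+M2)/6=407/213
seg 2: a=1, c=M2/2=-347/142, d=(M3−M2)/(6·2)=175/213, b=Δ2−h2·(2M2+M3)/6=-85/213
seg 3: a=-3, c=M3/2=353/142, d=(M4−M3)/(6·2)=-353/852, b=Δ3−h3·(2M3+M4)/6=-67/213
t_q=3/4 → seg 0, τ=3/4; S=-1+-833/426·τ+0·τ²+61/426·τ³=-21867/9088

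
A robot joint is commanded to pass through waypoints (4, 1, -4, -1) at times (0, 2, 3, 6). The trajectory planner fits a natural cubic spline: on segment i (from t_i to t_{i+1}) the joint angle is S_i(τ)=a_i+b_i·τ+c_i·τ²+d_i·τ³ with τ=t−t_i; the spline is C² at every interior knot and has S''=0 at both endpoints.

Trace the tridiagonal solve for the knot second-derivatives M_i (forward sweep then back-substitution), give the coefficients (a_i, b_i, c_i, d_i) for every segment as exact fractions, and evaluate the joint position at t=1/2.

Δ: Δ0=-3/2, Δ1=-5, Δ2=1
row 1: diag=6, rhs=-21; c'=1/6, d'=-7/2
row 2: denom=8−1·1/6=47/6; d'=(36−1·-7/2)/(47/6)=237/47
back: M2=237/47
back: M1=-7/2−1/6·237/47=-204/47
M: M0=0, M1=-204/47, M2=237/47, M3=0
seg 0: a=4, c=M0/2=0, d=(M1−M0)/(6·2)=-17/47, b=Δ0−h0·(2M0+M1)/6=-5/94
seg 1: a=1, c=M1/2=-102/47, d=(M2−M1)/(6·1)=147/94, b=Δ1−h1·(2M1+M2)/6=-413/94
seg 2: a=-4, c=M2/2=237/94, d=(M3−M2)/(6·3)=-79/282, b=Δ2−h2·(2M2+M3)/6=-190/47
t_q=1/2 → seg 0, τ=1/2; S=4+-5/94·τ+0·τ²+-17/47·τ³=1477/376

  seg 0: a=4 b=-5/94 c=0 d=-17/47
  seg 1: a=1 b=-413/94 c=-102/47 d=147/94
  seg 2: a=-4 b=-190/47 c=237/94 d=-79/282
S(1/2) = 1477/376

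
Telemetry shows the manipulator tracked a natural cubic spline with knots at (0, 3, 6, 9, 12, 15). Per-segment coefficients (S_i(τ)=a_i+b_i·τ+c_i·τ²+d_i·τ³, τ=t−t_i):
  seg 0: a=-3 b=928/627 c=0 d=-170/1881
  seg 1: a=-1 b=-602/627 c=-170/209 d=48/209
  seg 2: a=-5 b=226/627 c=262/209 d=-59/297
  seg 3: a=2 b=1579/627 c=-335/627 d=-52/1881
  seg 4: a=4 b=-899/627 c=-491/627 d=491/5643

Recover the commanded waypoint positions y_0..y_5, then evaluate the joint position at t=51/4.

y_0=-3 y_1=-1 y_2=-5 y_3=2 y_4=4 y_5=-5
S(51/4) = 33719/13376

y_0 = S_0(0) = a_0 = -3
y_1 = S_1(0) = a_1 = -1
y_2 = S_2(0) = a_2 = -5
y_3 = S_3(0) = a_3 = 2
y_4 = S_4(0) = a_4 = 4
y_5 = S_4(3) = -5
t_q=51/4 is in segment 4 (τ=3/4); S_4(τ)=33719/13376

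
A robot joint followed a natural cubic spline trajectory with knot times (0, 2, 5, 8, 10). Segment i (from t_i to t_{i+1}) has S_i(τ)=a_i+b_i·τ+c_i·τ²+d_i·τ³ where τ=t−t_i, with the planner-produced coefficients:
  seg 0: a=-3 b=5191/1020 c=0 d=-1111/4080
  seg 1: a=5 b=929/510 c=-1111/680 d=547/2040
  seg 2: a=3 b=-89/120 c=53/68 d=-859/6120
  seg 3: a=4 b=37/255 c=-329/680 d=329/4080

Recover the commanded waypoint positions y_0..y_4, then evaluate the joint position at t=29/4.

y_0=-3 y_1=5 y_2=3 y_3=4 y_4=3
S(29/4) = 160077/43520

y_0 = S_0(0) = a_0 = -3
y_1 = S_1(0) = a_1 = 5
y_2 = S_2(0) = a_2 = 3
y_3 = S_3(0) = a_3 = 4
y_4 = S_3(2) = 3
t_q=29/4 is in segment 2 (τ=9/4); S_2(τ)=160077/43520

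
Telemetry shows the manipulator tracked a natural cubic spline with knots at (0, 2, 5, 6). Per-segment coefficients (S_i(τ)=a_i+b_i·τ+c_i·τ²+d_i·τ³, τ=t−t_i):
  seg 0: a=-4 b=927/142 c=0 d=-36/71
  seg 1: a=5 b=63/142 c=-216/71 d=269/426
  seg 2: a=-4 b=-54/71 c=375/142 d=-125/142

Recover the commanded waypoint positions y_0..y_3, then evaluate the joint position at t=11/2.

y_0 = S_0(0) = a_0 = -4
y_1 = S_1(0) = a_1 = 5
y_2 = S_2(0) = a_2 = -4
y_3 = S_2(1) = -3
t_q=11/2 is in segment 2 (τ=1/2); S_2(τ)=-4351/1136

y_0=-4 y_1=5 y_2=-4 y_3=-3
S(11/2) = -4351/1136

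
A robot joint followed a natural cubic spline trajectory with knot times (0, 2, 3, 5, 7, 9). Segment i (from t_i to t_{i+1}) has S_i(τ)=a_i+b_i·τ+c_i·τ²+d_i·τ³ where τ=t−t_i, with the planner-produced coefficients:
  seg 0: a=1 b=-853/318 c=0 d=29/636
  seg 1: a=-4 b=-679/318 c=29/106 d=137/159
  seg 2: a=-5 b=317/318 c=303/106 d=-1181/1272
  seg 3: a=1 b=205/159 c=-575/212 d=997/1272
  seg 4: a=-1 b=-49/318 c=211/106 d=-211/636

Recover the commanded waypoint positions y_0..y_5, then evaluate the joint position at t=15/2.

y_0 = S_0(0) = a_0 = 1
y_1 = S_1(0) = a_1 = -4
y_2 = S_2(0) = a_2 = -5
y_3 = S_3(0) = a_3 = 1
y_4 = S_4(0) = a_4 = -1
y_5 = S_4(2) = 4
t_q=15/2 is in segment 4 (τ=1/2); S_4(τ)=-1053/1696

y_0=1 y_1=-4 y_2=-5 y_3=1 y_4=-1 y_5=4
S(15/2) = -1053/1696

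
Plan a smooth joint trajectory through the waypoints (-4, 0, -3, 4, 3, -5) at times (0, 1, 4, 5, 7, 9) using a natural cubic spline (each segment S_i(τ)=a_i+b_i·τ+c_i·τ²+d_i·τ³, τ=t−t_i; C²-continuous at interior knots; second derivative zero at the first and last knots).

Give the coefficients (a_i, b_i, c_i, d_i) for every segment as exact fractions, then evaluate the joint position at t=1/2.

Δ: Δ0=4, Δ1=-1, Δ2=7, Δ3=-1/2, Δ4=-4
row 1: diag=8, rhs=-30; c'=3/8, d'=-15/4
row 2: denom=8−3·3/8=55/8; d'=(48−3·-15/4)/(55/8)=474/55
row 3: denom=6−1·8/55=322/55; d'=(-45−1·474/55)/(322/55)=-2949/322
row 4: denom=8−2·55/161=1178/161; d'=(-21−2·-2949/322)/(1178/161)=-216/589
back: M4=-216/589
back: M3=-2949/322−55/161·-216/589=-10641/1178
back: M2=474/55−8/55·-10641/1178=5850/589
back: M1=-15/4−3/8·5850/589=-8805/1178
M: M0=0, M1=-8805/1178, M2=5850/589, M3=-10641/1178, M4=-216/589, M5=0
seg 0: a=-4, c=M0/2=0, d=(M1−M0)/(6·1)=-2935/2356, b=Δ0−h0·(2M0+M1)/6=12359/2356
seg 1: a=0, c=M1/2=-8805/2356, d=(M2−M1)/(6·3)=6835/7068, b=Δ1−h1·(2M1+M2)/6=1777/1178
seg 2: a=-3, c=M2/2=2925/589, d=(M3−M2)/(6·1)=-7447/2356, b=Δ2−h2·(2M2+M3)/6=12239/2356
seg 3: a=4, c=M3/2=-10641/2356, d=(M4−M3)/(6·2)=3403/4712, b=Δ3−h3·(2M3+M4)/6=6649/1178
seg 4: a=3, c=M4/2=-108/589, d=(M5−M4)/(6·2)=18/589, b=Δ4−h4·(2M4+M5)/6=-2212/589
t_q=1/2 → seg 0, τ=1/2; S=-4+12359/2356·τ+0·τ²+-2935/2356·τ³=-28891/18848

  seg 0: a=-4 b=12359/2356 c=0 d=-2935/2356
  seg 1: a=0 b=1777/1178 c=-8805/2356 d=6835/7068
  seg 2: a=-3 b=12239/2356 c=2925/589 d=-7447/2356
  seg 3: a=4 b=6649/1178 c=-10641/2356 d=3403/4712
  seg 4: a=3 b=-2212/589 c=-108/589 d=18/589
S(1/2) = -28891/18848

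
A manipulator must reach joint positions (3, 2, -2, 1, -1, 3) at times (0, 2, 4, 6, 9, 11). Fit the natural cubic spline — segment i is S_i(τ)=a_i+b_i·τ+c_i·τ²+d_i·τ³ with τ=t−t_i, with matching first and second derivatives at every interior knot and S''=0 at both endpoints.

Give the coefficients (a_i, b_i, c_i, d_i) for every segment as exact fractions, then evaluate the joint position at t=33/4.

Δ: Δ0=-1/2, Δ1=-2, Δ2=3/2, Δ3=-2/3, Δ4=2
row 1: diag=8, rhs=-9; c'=1/4, d'=-9/8
row 2: denom=8−2·1/4=15/2; d'=(21−2·-9/8)/(15/2)=31/10
row 3: denom=10−2·4/15=142/15; d'=(-13−2·31/10)/(142/15)=-144/71
row 4: denom=10−3·45/142=1285/142; d'=(16−3·-144/71)/(1285/142)=3136/1285
back: M4=3136/1285
back: M3=-144/71−45/142·3136/1285=-720/257
back: M2=31/10−4/15·-720/257=9887/2570
back: M1=-9/8−1/4·9887/2570=-5363/2570
M: M0=0, M1=-5363/2570, M2=9887/2570, M3=-720/257, M4=3136/1285, M5=0
seg 0: a=3, c=M0/2=0, d=(M1−M0)/(6·2)=-5363/30840, b=Δ0−h0·(2M0+M1)/6=754/3855
seg 1: a=2, c=M1/2=-5363/5140, d=(M2−M1)/(6·2)=1525/3084, b=Δ1−h1·(2M1+M2)/6=-14581/7710
seg 2: a=-2, c=M2/2=9887/5140, d=(M3−M2)/(6·2)=-17087/30840, b=Δ2−h2·(2M2+M3)/6=-1009/7710
seg 3: a=1, c=M3/2=-360/257, d=(M4−M3)/(6·3)=3368/11565, b=Δ3−h3·(2M3+M4)/6=3526/3855
seg 4: a=-1, c=M4/2=1568/1285, d=(M5−M4)/(6·2)=-784/3855, b=Δ4−h4·(2M4+M5)/6=1438/3855
t_q=33/4 → seg 3, τ=9/4; S=1+3526/3855·τ+-360/257·τ²+3368/11565·τ³=-7363/10280

  seg 0: a=3 b=754/3855 c=0 d=-5363/30840
  seg 1: a=2 b=-14581/7710 c=-5363/5140 d=1525/3084
  seg 2: a=-2 b=-1009/7710 c=9887/5140 d=-17087/30840
  seg 3: a=1 b=3526/3855 c=-360/257 d=3368/11565
  seg 4: a=-1 b=1438/3855 c=1568/1285 d=-784/3855
S(33/4) = -7363/10280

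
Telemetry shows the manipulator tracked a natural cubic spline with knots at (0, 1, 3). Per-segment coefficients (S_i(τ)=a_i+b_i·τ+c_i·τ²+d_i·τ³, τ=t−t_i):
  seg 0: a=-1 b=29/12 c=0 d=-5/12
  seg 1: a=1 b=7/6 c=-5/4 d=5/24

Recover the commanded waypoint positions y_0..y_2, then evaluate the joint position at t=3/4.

y_0 = S_0(0) = a_0 = -1
y_1 = S_1(0) = a_1 = 1
y_2 = S_1(2) = 0
t_q=3/4 is in segment 0 (τ=3/4); S_0(τ)=163/256

y_0=-1 y_1=1 y_2=0
S(3/4) = 163/256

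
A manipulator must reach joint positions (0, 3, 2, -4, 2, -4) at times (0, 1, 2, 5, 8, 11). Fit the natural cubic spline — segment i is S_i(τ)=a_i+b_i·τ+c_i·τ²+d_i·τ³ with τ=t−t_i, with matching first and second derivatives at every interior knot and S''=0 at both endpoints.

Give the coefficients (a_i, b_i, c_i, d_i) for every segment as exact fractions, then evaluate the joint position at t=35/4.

Δ: Δ0=3, Δ1=-1, Δ2=-2, Δ3=2, Δ4=-2
row 1: diag=4, rhs=-24; c'=1/4, d'=-6
row 2: denom=8−1·1/4=31/4; d'=(-6−1·-6)/(31/4)=0
row 3: denom=12−3·12/31=336/31; d'=(24−3·0)/(336/31)=31/14
row 4: denom=12−3·31/112=1251/112; d'=(-24−3·31/14)/(1251/112)=-1144/417
back: M4=-1144/417
back: M3=31/14−31/112·-1144/417=1240/417
back: M2=0−12/31·1240/417=-160/139
back: M1=-6−1/4·-160/139=-794/139
M: M0=0, M1=-794/139, M2=-160/139, M3=1240/417, M4=-1144/417, M5=0
seg 0: a=0, c=M0/2=0, d=(M1−M0)/(6·1)=-397/417, b=Δ0−h0·(2M0+M1)/6=1648/417
seg 1: a=3, c=M1/2=-397/139, d=(M2−M1)/(6·1)=317/417, b=Δ1−h1·(2M1+M2)/6=457/417
seg 2: a=2, c=M2/2=-80/139, d=(M3−M2)/(6·3)=860/3753, b=Δ2−h2·(2M2+M3)/6=-974/417
seg 3: a=-4, c=M3/2=620/417, d=(M4−M3)/(6·3)=-1192/3753, b=Δ3−h3·(2M3+M4)/6=166/417
seg 4: a=2, c=M4/2=-572/417, d=(M5−M4)/(6·3)=572/3753, b=Δ4−h4·(2M4+M5)/6=310/417
t_q=35/4 → seg 4, τ=3/4; S=2+310/417·τ+-572/417·τ²+572/3753·τ³=4115/2224

  seg 0: a=0 b=1648/417 c=0 d=-397/417
  seg 1: a=3 b=457/417 c=-397/139 d=317/417
  seg 2: a=2 b=-974/417 c=-80/139 d=860/3753
  seg 3: a=-4 b=166/417 c=620/417 d=-1192/3753
  seg 4: a=2 b=310/417 c=-572/417 d=572/3753
S(35/4) = 4115/2224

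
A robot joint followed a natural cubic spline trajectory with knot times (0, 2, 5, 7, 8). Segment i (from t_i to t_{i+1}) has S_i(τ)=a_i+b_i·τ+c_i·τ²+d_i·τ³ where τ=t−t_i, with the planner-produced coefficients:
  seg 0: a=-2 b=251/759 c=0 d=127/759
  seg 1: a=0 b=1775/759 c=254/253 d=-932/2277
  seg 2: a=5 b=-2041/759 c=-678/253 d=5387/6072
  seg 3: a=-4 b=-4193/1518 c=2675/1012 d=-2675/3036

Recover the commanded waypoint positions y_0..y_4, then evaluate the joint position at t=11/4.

y_0 = S_0(0) = a_0 = -2
y_1 = S_1(0) = a_1 = 0
y_2 = S_2(0) = a_2 = 5
y_3 = S_3(0) = a_3 = -4
y_4 = S_3(1) = -5
t_q=11/4 is in segment 1 (τ=3/4); S_1(τ)=8687/4048

y_0=-2 y_1=0 y_2=5 y_3=-4 y_4=-5
S(11/4) = 8687/4048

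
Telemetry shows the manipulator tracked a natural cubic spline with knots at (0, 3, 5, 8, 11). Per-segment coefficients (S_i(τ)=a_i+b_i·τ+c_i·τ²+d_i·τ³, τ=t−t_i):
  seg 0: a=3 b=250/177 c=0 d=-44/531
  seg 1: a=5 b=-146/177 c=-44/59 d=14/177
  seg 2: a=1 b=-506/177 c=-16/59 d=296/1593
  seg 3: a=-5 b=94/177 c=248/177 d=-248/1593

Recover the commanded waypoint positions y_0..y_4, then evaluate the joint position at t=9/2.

y_0 = S_0(0) = a_0 = 3
y_1 = S_1(0) = a_1 = 5
y_2 = S_2(0) = a_2 = 1
y_3 = S_3(0) = a_3 = -5
y_4 = S_3(3) = 5
t_q=9/2 is in segment 1 (τ=3/2); S_1(τ)=555/236

y_0=3 y_1=5 y_2=1 y_3=-5 y_4=5
S(9/2) = 555/236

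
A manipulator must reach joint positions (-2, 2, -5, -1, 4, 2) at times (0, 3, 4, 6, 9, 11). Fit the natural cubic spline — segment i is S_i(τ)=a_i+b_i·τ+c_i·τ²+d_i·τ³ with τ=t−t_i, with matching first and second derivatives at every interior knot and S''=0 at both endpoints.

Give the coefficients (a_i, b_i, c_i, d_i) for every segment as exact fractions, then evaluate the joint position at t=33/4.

Δ: Δ0=4/3, Δ1=-7, Δ2=2, Δ3=5/3, Δ4=-1
row 1: diag=8, rhs=-50; c'=1/8, d'=-25/4
row 2: denom=6−1·1/8=47/8; d'=(54−1·-25/4)/(47/8)=482/47
row 3: denom=10−2·16/47=438/47; d'=(-2−2·482/47)/(438/47)=-529/219
row 4: denom=10−3·47/146=1319/146; d'=(-16−3·-529/219)/(1319/146)=-1278/1319
back: M4=-1278/1319
back: M3=-529/219−47/146·-1278/1319=-8324/3957
back: M2=482/47−16/47·-8324/3957=43414/3957
back: M1=-25/4−1/8·43414/3957=-30158/3957
M: M0=0, M1=-30158/3957, M2=43414/3957, M3=-8324/3957, M4=-1278/1319, M5=0
seg 0: a=-2, c=M0/2=0, d=(M1−M0)/(6·3)=-15079/35613, b=Δ0−h0·(2M0+M1)/6=6785/1319
seg 1: a=2, c=M1/2=-15079/3957, d=(M2−M1)/(6·1)=12262/3957, b=Δ1−h1·(2M1+M2)/6=-8294/1319
seg 2: a=-5, c=M2/2=21707/3957, d=(M3−M2)/(6·2)=-8623/7914, b=Δ2−h2·(2M2+M3)/6=-18254/3957
seg 3: a=-1, c=M3/2=-4162/3957, d=(M4−M3)/(6·3)=2245/35613, b=Δ3−h3·(2M3+M4)/6=5612/1319
seg 4: a=4, c=M4/2=-639/1319, d=(M5−M4)/(6·2)=213/2638, b=Δ4−h4·(2M4+M5)/6=-467/1319
t_q=33/4 → seg 3, τ=9/4; S=-1+5612/1319·τ+-4162/3957·τ²+2245/35613·τ³=334831/84416

  seg 0: a=-2 b=6785/1319 c=0 d=-15079/35613
  seg 1: a=2 b=-8294/1319 c=-15079/3957 d=12262/3957
  seg 2: a=-5 b=-18254/3957 c=21707/3957 d=-8623/7914
  seg 3: a=-1 b=5612/1319 c=-4162/3957 d=2245/35613
  seg 4: a=4 b=-467/1319 c=-639/1319 d=213/2638
S(33/4) = 334831/84416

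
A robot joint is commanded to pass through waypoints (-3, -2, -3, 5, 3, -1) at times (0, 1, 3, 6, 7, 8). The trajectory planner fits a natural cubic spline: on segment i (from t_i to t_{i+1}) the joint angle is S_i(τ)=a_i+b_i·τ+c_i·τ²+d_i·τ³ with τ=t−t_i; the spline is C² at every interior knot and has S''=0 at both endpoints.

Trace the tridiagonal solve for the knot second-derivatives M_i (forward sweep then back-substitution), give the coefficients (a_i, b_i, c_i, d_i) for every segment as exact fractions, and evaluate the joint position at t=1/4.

Δ: Δ0=1, Δ1=-1/2, Δ2=8/3, Δ3=-2, Δ4=-4
row 1: diag=6, rhs=-9; c'=1/3, d'=-3/2
row 2: denom=10−2·1/3=28/3; d'=(19−2·-3/2)/(28/3)=33/14
row 3: denom=8−3·9/28=197/28; d'=(-28−3·33/14)/(197/28)=-982/197
row 4: denom=4−1·28/197=760/197; d'=(-12−1·-982/197)/(760/197)=-691/380
back: M4=-691/380
back: M3=-982/197−28/197·-691/380=-449/95
back: M2=33/14−9/28·-449/95=1473/380
back: M1=-3/2−1/3·1473/380=-1061/380
M: M0=0, M1=-1061/380, M2=1473/380, M3=-449/95, M4=-691/380, M5=0
seg 0: a=-3, c=M0/2=0, d=(M1−M0)/(6·1)=-1061/2280, b=Δ0−h0·(2M0+M1)/6=3341/2280
seg 1: a=-2, c=M1/2=-1061/760, d=(M2−M1)/(6·2)=1267/2280, b=Δ1−h1·(2M1+M2)/6=79/1140
seg 2: a=-3, c=M2/2=1473/760, d=(M3−M2)/(6·3)=-3269/6840, b=Δ2−h2·(2M2+M3)/6=263/228
seg 3: a=5, c=M3/2=-449/190, d=(M4−M3)/(6·1)=221/456, b=Δ3−h3·(2M3+M4)/6=-277/2280
seg 4: a=3, c=M4/2=-691/760, d=(M5−M4)/(6·1)=691/2280, b=Δ4−h4·(2M4+M5)/6=-3869/1140
t_q=1/4 → seg 0, τ=1/4; S=-3+3341/2280·τ+0·τ²+-1061/2280·τ³=-25691/9728

  seg 0: a=-3 b=3341/2280 c=0 d=-1061/2280
  seg 1: a=-2 b=79/1140 c=-1061/760 d=1267/2280
  seg 2: a=-3 b=263/228 c=1473/760 d=-3269/6840
  seg 3: a=5 b=-277/2280 c=-449/190 d=221/456
  seg 4: a=3 b=-3869/1140 c=-691/760 d=691/2280
S(1/4) = -25691/9728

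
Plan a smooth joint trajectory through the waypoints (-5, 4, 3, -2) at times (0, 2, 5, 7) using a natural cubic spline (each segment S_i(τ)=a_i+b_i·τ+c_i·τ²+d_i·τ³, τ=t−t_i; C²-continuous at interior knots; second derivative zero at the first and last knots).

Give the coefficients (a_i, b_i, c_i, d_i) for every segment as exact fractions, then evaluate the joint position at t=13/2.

Δ: Δ0=9/2, Δ1=-1/3, Δ2=-5/2
row 1: diag=10, rhs=-29; c'=3/10, d'=-29/10
row 2: denom=10−3·3/10=91/10; d'=(-13−3·-29/10)/(91/10)=-43/91
back: M2=-43/91
back: M1=-29/10−3/10·-43/91=-251/91
M: M0=0, M1=-251/91, M2=-43/91, M3=0
seg 0: a=-5, c=M0/2=0, d=(M1−M0)/(6·2)=-251/1092, b=Δ0−h0·(2M0+M1)/6=2959/546
seg 1: a=4, c=M1/2=-251/182, d=(M2−M1)/(6·3)=8/63, b=Δ1−h1·(2M1+M2)/6=1453/546
seg 2: a=3, c=M2/2=-43/182, d=(M3−M2)/(6·2)=43/1092, b=Δ2−h2·(2M2+M3)/6=-1193/546
t_q=13/2 → seg 2, τ=3/2; S=3+-1193/546·τ+-43/182·τ²+43/1092·τ³=-1969/2912

  seg 0: a=-5 b=2959/546 c=0 d=-251/1092
  seg 1: a=4 b=1453/546 c=-251/182 d=8/63
  seg 2: a=3 b=-1193/546 c=-43/182 d=43/1092
S(13/2) = -1969/2912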